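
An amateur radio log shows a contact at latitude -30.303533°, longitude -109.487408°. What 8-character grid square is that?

Shift to the Maidenhead origin (180°W, 90°S): lon 70.51259, lat 59.69647.
Field (20°×10°, letters A–R): lon ⌊70.51259/20⌋ = 3 → D; lat ⌊59.69647/10⌋ = 5 → F.
Square (2°×1°, digits 0–9): lon ⌊10.51259/2⌋ = 5; lat ⌊9.69647/1⌋ = 9.
Subsquare (5′×2.5′, letters a–x): lon ⌊0.51259/0.0833333⌋ = 6 → g; lat ⌊0.69647/0.0416667⌋ = 16 → q.
Extended square (30″×15″, digits 0–9): lon ⌊0.01259/0.00833333⌋ = 1; lat ⌊0.02980/0.00416667⌋ = 7.

DF59gq17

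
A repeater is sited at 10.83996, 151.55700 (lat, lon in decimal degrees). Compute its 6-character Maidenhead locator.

Offset from 180°W / 90°S: lon 331.5570°, lat 100.8400°.
Field: lon ⌊331.5570/20⌋ = 16 → Q; lat ⌊100.8400/10⌋ = 10 → K.
Square: lon ⌊11.5570/2⌋ = 5; lat ⌊0.8400/1⌋ = 0.
Subsquare: lon ⌊1.5570/0.0833333⌋ = 18 → s; lat ⌊0.8400/0.0416667⌋ = 20 → u.

QK50su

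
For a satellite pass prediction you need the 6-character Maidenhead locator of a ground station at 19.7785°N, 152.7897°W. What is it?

BK39os

Offset from 180°W / 90°S: lon 27.2103°, lat 109.7785°.
Field: lon ⌊27.2103/20⌋ = 1 → B; lat ⌊109.7785/10⌋ = 10 → K.
Square: lon ⌊7.2103/2⌋ = 3; lat ⌊9.7785/1⌋ = 9.
Subsquare: lon ⌊1.2103/0.0833333⌋ = 14 → o; lat ⌊0.7785/0.0416667⌋ = 18 → s.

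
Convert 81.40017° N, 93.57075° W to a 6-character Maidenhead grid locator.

ER31fj

Shift to the Maidenhead origin (180°W, 90°S): lon 86.4292, lat 171.4002.
Field (20°×10°, letters A–R): 86.4292/20 → 4 → E, 171.4002/10 → 17 → R; chars ER.
Square (2°×1°, digits 0–9): 6.4292/2 → 3, 1.4002/1 → 1; chars 31.
Subsquare (5′×2.5′, letters a–x): 0.4292/0.0833333 → 5 → f, 0.4002/0.0416667 → 9 → j; chars fj.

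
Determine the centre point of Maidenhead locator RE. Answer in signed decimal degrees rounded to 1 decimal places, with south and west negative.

Field R=17, E=4: +17·20° lon, +4·10° lat → SW at lon 160°, lat -50°.
Cell spans 20° lon × 10° lat. Centre is SW corner plus half of each.
latitude -45.0, longitude 170.0.

-45.0, 170.0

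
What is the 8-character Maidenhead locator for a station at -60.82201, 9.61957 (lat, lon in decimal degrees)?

JC49te42

Shift to the Maidenhead origin (180°W, 90°S): lon 189.61957, lat 29.17799.
Field (20°×10°, letters A–R): lon ⌊189.61957/20⌋ = 9 → J; lat ⌊29.17799/10⌋ = 2 → C.
Square (2°×1°, digits 0–9): lon ⌊9.61957/2⌋ = 4; lat ⌊9.17799/1⌋ = 9.
Subsquare (5′×2.5′, letters a–x): lon ⌊1.61957/0.0833333⌋ = 19 → t; lat ⌊0.17799/0.0416667⌋ = 4 → e.
Extended square (30″×15″, digits 0–9): lon ⌊0.03624/0.00833333⌋ = 4; lat ⌊0.01132/0.00416667⌋ = 2.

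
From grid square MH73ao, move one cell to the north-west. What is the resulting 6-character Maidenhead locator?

Longitude subsquare a = 0; −1 → -1, wraps to 23 = x, carry into square.
Longitude square 7; −1 → 6.
Latitude subsquare o = 14; +1 → 15 = p.

MH63xp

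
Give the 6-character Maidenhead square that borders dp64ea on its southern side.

DP63ex

Latitude subsquare a = 0; −1 → -1, wraps to 23 = x, carry into square.
Latitude square 4; −1 → 3.
The longitude characters are unchanged.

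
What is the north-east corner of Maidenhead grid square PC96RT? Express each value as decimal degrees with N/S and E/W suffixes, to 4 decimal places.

Field P=15, C=2: +15·20° lon, +2·10° lat → SW at lon 120°, lat -70°.
Square 9, 6: +9·2° lon, +6·1° lat → SW at lon 138°, lat -64°.
Subsquare r=17, t=19: +17·0.0833333° lon, +19·0.0416667° lat → SW at lon 139.417°, lat -63.2083°.
Cell spans 0.0833333° lon × 0.0416667° lat. NE corner is SW corner plus one full cell.
latitude 63.1667° S, longitude 139.5000° E.

63.1667° S, 139.5000° E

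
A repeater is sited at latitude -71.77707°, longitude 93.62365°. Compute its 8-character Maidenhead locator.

NB68tf43

Shift to the Maidenhead origin (180°W, 90°S): lon 273.62365, lat 18.22293.
Field: 273.62365/20 → 13 → N, 18.22293/10 → 1 → B; chars NB.
Square: 13.62365/2 → 6, 8.22293/1 → 8; chars 68.
Subsquare: 1.62365/0.0833333 → 19 → t, 0.22293/0.0416667 → 5 → f; chars tf.
Extended square: 0.04032/0.00833333 → 4, 0.01460/0.00416667 → 3; chars 43.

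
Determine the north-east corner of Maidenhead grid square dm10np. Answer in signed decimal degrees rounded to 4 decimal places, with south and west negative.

30.6667, -116.8333

Field D=3, M=12: +3·20° lon, +12·10° lat → SW at lon -120°, lat 30°.
Square 1, 0: +1·2° lon, +0·1° lat → SW at lon -118°, lat 30°.
Subsquare n=13, p=15: +13·0.0833333° lon, +15·0.0416667° lat → SW at lon -116.917°, lat 30.625°.
Cell spans 0.0833333° lon × 0.0416667° lat. NE corner is SW corner plus one full cell.
latitude 30.6667, longitude -116.8333.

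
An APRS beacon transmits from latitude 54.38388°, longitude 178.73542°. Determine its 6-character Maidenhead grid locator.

Offset from 180°W / 90°S: lon 358.7354°, lat 144.3839°.
Field: 358.7354/20 → 17 → R, 144.3839/10 → 14 → O; chars RO.
Square: 18.7354/2 → 9, 4.3839/1 → 4; chars 94.
Subsquare: 0.7354/0.0833333 → 8 → i, 0.3839/0.0416667 → 9 → j; chars ij.

RO94ij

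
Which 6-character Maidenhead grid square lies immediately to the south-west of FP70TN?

Longitude subsquare t = 19; −1 → 18 = s.
Latitude subsquare n = 13; −1 → 12 = m.

FP70sm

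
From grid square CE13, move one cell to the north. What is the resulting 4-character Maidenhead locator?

CE14

Latitude square 3; +1 → 4.
The longitude characters are unchanged.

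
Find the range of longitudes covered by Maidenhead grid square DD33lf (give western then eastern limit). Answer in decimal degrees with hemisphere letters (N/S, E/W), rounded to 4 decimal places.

Field D=3, D=3: +3·20° lon, +3·10° lat → SW at lon -120°, lat -60°.
Square 3, 3: +3·2° lon, +3·1° lat → SW at lon -114°, lat -57°.
Subsquare l=11, f=5: +11·0.0833333° lon, +5·0.0416667° lat → SW at lon -113.083°, lat -56.7917°.
Cell spans 0.0833333° lon × 0.0416667° lat.
west 113.0833° W, east 113.0000° W.

113.0833° W, 113.0000° W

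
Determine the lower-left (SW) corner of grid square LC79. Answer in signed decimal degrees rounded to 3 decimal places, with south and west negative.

-61.000, 54.000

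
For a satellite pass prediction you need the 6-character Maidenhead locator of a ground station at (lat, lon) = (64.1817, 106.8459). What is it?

OP34ke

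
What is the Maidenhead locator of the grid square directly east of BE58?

Longitude square 5; +1 → 6.
The latitude characters are unchanged.

BE68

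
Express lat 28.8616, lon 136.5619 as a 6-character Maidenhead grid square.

PL88gu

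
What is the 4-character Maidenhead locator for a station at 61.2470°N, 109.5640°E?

OP41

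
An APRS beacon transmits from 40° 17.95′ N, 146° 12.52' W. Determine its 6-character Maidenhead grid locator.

Offset from 180°W / 90°S: lon 33.7913°, lat 130.2992°.
Field: lon ⌊33.7913/20⌋ = 1 → B; lat ⌊130.2992/10⌋ = 13 → N.
Square: lon ⌊13.7913/2⌋ = 6; lat ⌊0.2992/1⌋ = 0.
Subsquare: lon ⌊1.7913/0.0833333⌋ = 21 → v; lat ⌊0.2992/0.0416667⌋ = 7 → h.

BN60vh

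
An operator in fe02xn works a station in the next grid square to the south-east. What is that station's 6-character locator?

Longitude subsquare x = 23; +1 → 24, wraps to 0 = a, carry into square.
Longitude square 0; +1 → 1.
Latitude subsquare n = 13; −1 → 12 = m.

FE12am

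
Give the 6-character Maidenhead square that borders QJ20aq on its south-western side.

Longitude subsquare a = 0; −1 → -1, wraps to 23 = x, carry into square.
Longitude square 2; −1 → 1.
Latitude subsquare q = 16; −1 → 15 = p.

QJ10xp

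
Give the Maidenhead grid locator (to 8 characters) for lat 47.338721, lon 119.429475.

ON97ri11

Offset from 180°W / 90°S: lon 299.42948°, lat 137.33872°.
Field: lon ⌊299.42948/20⌋ = 14 → O; lat ⌊137.33872/10⌋ = 13 → N.
Square: lon ⌊19.42948/2⌋ = 9; lat ⌊7.33872/1⌋ = 7.
Subsquare: lon ⌊1.42948/0.0833333⌋ = 17 → r; lat ⌊0.33872/0.0416667⌋ = 8 → i.
Extended square: lon ⌊0.01281/0.00833333⌋ = 1; lat ⌊0.00539/0.00416667⌋ = 1.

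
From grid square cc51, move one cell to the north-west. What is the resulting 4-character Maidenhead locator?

CC42

Longitude square 5; −1 → 4.
Latitude square 1; +1 → 2.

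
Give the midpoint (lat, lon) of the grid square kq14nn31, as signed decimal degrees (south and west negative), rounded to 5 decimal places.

74.54792, 23.11250

Field K=10, Q=16: +10·20° lon, +16·10° lat → SW at lon 20°, lat 70°.
Square 1, 4: +1·2° lon, +4·1° lat → SW at lon 22°, lat 74°.
Subsquare n=13, n=13: +13·0.0833333° lon, +13·0.0416667° lat → SW at lon 23.0833°, lat 74.5417°.
Extended square 3, 1: +3·0.00833333° lon, +1·0.00416667° lat → SW at lon 23.1083°, lat 74.5458°.
Cell spans 0.00833333° lon × 0.00416667° lat. Centre is SW corner plus half of each.
latitude 74.54792, longitude 23.11250.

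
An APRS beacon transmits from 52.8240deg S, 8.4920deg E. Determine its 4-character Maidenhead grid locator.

JD47

Offset from 180°W / 90°S: lon 188.49°, lat 37.18°.
Field: lon ⌊188.49/20⌋ = 9 → J; lat ⌊37.18/10⌋ = 3 → D.
Square: lon ⌊8.49/2⌋ = 4; lat ⌊7.18/1⌋ = 7.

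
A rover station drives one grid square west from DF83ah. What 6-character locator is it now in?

Longitude subsquare a = 0; −1 → -1, wraps to 23 = x, carry into square.
Longitude square 8; −1 → 7.
The latitude characters are unchanged.

DF73xh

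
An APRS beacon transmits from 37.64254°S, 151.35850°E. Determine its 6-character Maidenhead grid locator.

Add 180° to longitude and 90° to latitude: 331.3585, 52.3575.
Field (20°×10°, letters A–R): lon ⌊331.3585/20⌋ = 16 → Q; lat ⌊52.3575/10⌋ = 5 → F.
Square (2°×1°, digits 0–9): lon ⌊11.3585/2⌋ = 5; lat ⌊2.3575/1⌋ = 2.
Subsquare (5′×2.5′, letters a–x): lon ⌊1.3585/0.0833333⌋ = 16 → q; lat ⌊0.3575/0.0416667⌋ = 8 → i.

QF52qi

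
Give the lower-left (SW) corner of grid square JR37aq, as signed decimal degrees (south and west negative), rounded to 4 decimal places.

Field J=9, R=17: +9·20° lon, +17·10° lat → SW at lon 0°, lat 80°.
Square 3, 7: +3·2° lon, +7·1° lat → SW at lon 6°, lat 87°.
Subsquare a=0, q=16: +0·0.0833333° lon, +16·0.0416667° lat → SW at lon 6°, lat 87.6667°.
latitude 87.6667, longitude 6.0000.

87.6667, 6.0000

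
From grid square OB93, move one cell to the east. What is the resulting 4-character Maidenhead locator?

Longitude square 9; +1 → 10, wraps to 0, carry into field.
Longitude field O = 14; +1 → 15 = P.
The latitude characters are unchanged.

PB03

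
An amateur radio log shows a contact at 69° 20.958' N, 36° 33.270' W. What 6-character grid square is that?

HP19ri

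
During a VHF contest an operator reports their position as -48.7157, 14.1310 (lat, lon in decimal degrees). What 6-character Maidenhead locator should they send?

JE71bg

Offset from 180°W / 90°S: lon 194.1310°, lat 41.2843°.
Field: 194.1310/20 → 9 → J, 41.2843/10 → 4 → E; chars JE.
Square: 14.1310/2 → 7, 1.2843/1 → 1; chars 71.
Subsquare: 0.1310/0.0833333 → 1 → b, 0.2843/0.0416667 → 6 → g; chars bg.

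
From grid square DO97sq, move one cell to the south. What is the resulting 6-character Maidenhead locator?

DO97sp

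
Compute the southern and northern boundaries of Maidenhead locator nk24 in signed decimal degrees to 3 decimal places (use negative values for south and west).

Field N=13, K=10: +13·20° lon, +10·10° lat → SW at lon 80°, lat 10°.
Square 2, 4: +2·2° lon, +4·1° lat → SW at lon 84°, lat 14°.
Cell spans 2° lon × 1° lat.
south 14.000, north 15.000.

14.000, 15.000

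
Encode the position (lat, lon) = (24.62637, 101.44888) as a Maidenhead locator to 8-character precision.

OL04rp30

Shift to the Maidenhead origin (180°W, 90°S): lon 281.44888, lat 114.62637.
Field: lon ⌊281.44888/20⌋ = 14 → O; lat ⌊114.62637/10⌋ = 11 → L.
Square: lon ⌊1.44888/2⌋ = 0; lat ⌊4.62637/1⌋ = 4.
Subsquare: lon ⌊1.44888/0.0833333⌋ = 17 → r; lat ⌊0.62637/0.0416667⌋ = 15 → p.
Extended square: lon ⌊0.03221/0.00833333⌋ = 3; lat ⌊0.00137/0.00416667⌋ = 0.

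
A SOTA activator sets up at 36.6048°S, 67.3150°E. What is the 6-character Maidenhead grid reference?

MF33pj

Offset from 180°W / 90°S: lon 247.3150°, lat 53.3952°.
Field: lon ⌊247.3150/20⌋ = 12 → M; lat ⌊53.3952/10⌋ = 5 → F.
Square: lon ⌊7.3150/2⌋ = 3; lat ⌊3.3952/1⌋ = 3.
Subsquare: lon ⌊1.3150/0.0833333⌋ = 15 → p; lat ⌊0.3952/0.0416667⌋ = 9 → j.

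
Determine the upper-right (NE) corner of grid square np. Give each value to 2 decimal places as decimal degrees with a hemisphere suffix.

Field N=13, P=15: +13·20° lon, +15·10° lat → SW at lon 80°, lat 60°.
Cell spans 20° lon × 10° lat. NE corner is SW corner plus one full cell.
latitude 70.00° N, longitude 100.00° E.

70.00° N, 100.00° E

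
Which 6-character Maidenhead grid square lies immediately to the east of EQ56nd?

EQ56od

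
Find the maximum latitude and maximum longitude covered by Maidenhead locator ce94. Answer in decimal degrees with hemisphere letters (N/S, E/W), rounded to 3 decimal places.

45.000° S, 120.000° W

Field C=2, E=4: +2·20° lon, +4·10° lat → SW at lon -140°, lat -50°.
Square 9, 4: +9·2° lon, +4·1° lat → SW at lon -122°, lat -46°.
Cell spans 2° lon × 1° lat. NE corner is SW corner plus one full cell.
latitude 45.000° S, longitude 120.000° W.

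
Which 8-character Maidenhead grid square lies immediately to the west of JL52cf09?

Longitude extended square 0; −1 → -1, wraps to 9, carry into subsquare.
Longitude subsquare c = 2; −1 → 1 = b.
The latitude characters are unchanged.

JL52bf99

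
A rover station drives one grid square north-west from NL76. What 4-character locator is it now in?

Longitude square 7; −1 → 6.
Latitude square 6; +1 → 7.

NL67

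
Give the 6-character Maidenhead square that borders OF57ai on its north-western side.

OF47xj

Longitude subsquare a = 0; −1 → -1, wraps to 23 = x, carry into square.
Longitude square 5; −1 → 4.
Latitude subsquare i = 8; +1 → 9 = j.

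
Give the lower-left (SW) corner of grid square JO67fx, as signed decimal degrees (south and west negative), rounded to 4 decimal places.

57.9583, 12.4167

Field J=9, O=14: +9·20° lon, +14·10° lat → SW at lon 0°, lat 50°.
Square 6, 7: +6·2° lon, +7·1° lat → SW at lon 12°, lat 57°.
Subsquare f=5, x=23: +5·0.0833333° lon, +23·0.0416667° lat → SW at lon 12.4167°, lat 57.9583°.
latitude 57.9583, longitude 12.4167.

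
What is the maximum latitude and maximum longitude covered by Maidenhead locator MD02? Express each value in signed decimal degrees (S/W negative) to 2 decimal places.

Field M=12, D=3: +12·20° lon, +3·10° lat → SW at lon 60°, lat -60°.
Square 0, 2: +0·2° lon, +2·1° lat → SW at lon 60°, lat -58°.
Cell spans 2° lon × 1° lat. NE corner is SW corner plus one full cell.
latitude -57.00, longitude 62.00.

-57.00, 62.00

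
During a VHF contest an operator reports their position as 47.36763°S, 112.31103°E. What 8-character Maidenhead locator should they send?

OE62dp71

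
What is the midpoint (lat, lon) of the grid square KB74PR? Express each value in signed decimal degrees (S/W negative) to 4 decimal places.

Field K=10, B=1: +10·20° lon, +1·10° lat → SW at lon 20°, lat -80°.
Square 7, 4: +7·2° lon, +4·1° lat → SW at lon 34°, lat -76°.
Subsquare p=15, r=17: +15·0.0833333° lon, +17·0.0416667° lat → SW at lon 35.25°, lat -75.2917°.
Cell spans 0.0833333° lon × 0.0416667° lat. Centre is SW corner plus half of each.
latitude -75.2708, longitude 35.2917.

-75.2708, 35.2917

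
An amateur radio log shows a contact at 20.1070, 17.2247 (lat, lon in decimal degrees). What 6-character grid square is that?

JL80oc

Add 180° to longitude and 90° to latitude: 197.2247, 110.1070.
Field: lon ⌊197.2247/20⌋ = 9 → J; lat ⌊110.1070/10⌋ = 11 → L.
Square: lon ⌊17.2247/2⌋ = 8; lat ⌊0.1070/1⌋ = 0.
Subsquare: lon ⌊1.2247/0.0833333⌋ = 14 → o; lat ⌊0.1070/0.0416667⌋ = 2 → c.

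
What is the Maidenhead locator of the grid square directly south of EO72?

Latitude square 2; −1 → 1.
The longitude characters are unchanged.

EO71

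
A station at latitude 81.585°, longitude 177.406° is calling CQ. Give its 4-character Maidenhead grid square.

RR81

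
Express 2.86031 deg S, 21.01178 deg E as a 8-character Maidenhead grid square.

Offset from 180°W / 90°S: lon 201.01178°, lat 87.13969°.
Field (20°×10°, letters A–R): 201.01178/20 → 10 → K, 87.13969/10 → 8 → I; chars KI.
Square (2°×1°, digits 0–9): 1.01178/2 → 0, 7.13969/1 → 7; chars 07.
Subsquare (5′×2.5′, letters a–x): 1.01178/0.0833333 → 12 → m, 0.13969/0.0416667 → 3 → d; chars md.
Extended square (30″×15″, digits 0–9): 0.01178/0.00833333 → 1, 0.01469/0.00416667 → 3; chars 13.

KI07md13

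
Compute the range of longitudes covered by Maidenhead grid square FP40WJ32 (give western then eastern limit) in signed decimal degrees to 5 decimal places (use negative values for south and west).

-70.14167, -70.13333

Field F=5, P=15: +5·20° lon, +15·10° lat → SW at lon -80°, lat 60°.
Square 4, 0: +4·2° lon, +0·1° lat → SW at lon -72°, lat 60°.
Subsquare w=22, j=9: +22·0.0833333° lon, +9·0.0416667° lat → SW at lon -70.1667°, lat 60.375°.
Extended square 3, 2: +3·0.00833333° lon, +2·0.00416667° lat → SW at lon -70.1417°, lat 60.3833°.
Cell spans 0.00833333° lon × 0.00416667° lat.
west -70.14167, east -70.13333.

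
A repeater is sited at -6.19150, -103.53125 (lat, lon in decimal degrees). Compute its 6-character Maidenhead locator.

DI83ft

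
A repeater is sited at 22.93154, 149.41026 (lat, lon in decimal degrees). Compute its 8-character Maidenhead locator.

QL42qw93

Add 180° to longitude and 90° to latitude: 329.41026, 112.93154.
Field: 329.41026/20 → 16 → Q, 112.93154/10 → 11 → L; chars QL.
Square: 9.41026/2 → 4, 2.93154/1 → 2; chars 42.
Subsquare: 1.41026/0.0833333 → 16 → q, 0.93154/0.0416667 → 22 → w; chars qw.
Extended square: 0.07693/0.00833333 → 9, 0.01487/0.00416667 → 3; chars 93.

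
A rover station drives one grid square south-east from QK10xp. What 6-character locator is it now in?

Longitude subsquare x = 23; +1 → 24, wraps to 0 = a, carry into square.
Longitude square 1; +1 → 2.
Latitude subsquare p = 15; −1 → 14 = o.

QK20ao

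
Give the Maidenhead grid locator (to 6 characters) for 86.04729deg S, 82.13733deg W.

Shift to the Maidenhead origin (180°W, 90°S): lon 97.8627, lat 3.9527.
Field: 97.8627/20 → 4 → E, 3.9527/10 → 0 → A; chars EA.
Square: 17.8627/2 → 8, 3.9527/1 → 3; chars 83.
Subsquare: 1.8627/0.0833333 → 22 → w, 0.9527/0.0416667 → 22 → w; chars ww.

EA83ww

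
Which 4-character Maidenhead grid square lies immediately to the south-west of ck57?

Longitude square 5; −1 → 4.
Latitude square 7; −1 → 6.

CK46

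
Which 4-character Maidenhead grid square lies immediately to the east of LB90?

Longitude square 9; +1 → 10, wraps to 0, carry into field.
Longitude field L = 11; +1 → 12 = M.
The latitude characters are unchanged.

MB00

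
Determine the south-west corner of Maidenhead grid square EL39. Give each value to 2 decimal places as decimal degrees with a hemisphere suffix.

29.00° N, 94.00° W

Field E=4, L=11: +4·20° lon, +11·10° lat → SW at lon -100°, lat 20°.
Square 3, 9: +3·2° lon, +9·1° lat → SW at lon -94°, lat 29°.
latitude 29.00° N, longitude 94.00° W.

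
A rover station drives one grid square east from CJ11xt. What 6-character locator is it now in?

CJ21at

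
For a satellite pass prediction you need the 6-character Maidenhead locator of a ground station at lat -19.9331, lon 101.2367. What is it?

Offset from 180°W / 90°S: lon 281.2367°, lat 70.0669°.
Field: lon ⌊281.2367/20⌋ = 14 → O; lat ⌊70.0669/10⌋ = 7 → H.
Square: lon ⌊1.2367/2⌋ = 0; lat ⌊0.0669/1⌋ = 0.
Subsquare: lon ⌊1.2367/0.0833333⌋ = 14 → o; lat ⌊0.0669/0.0416667⌋ = 1 → b.

OH00ob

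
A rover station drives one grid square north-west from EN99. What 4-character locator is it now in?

EO80

Longitude square 9; −1 → 8.
Latitude square 9; +1 → 10, wraps to 0, carry into field.
Latitude field N = 13; +1 → 14 = O.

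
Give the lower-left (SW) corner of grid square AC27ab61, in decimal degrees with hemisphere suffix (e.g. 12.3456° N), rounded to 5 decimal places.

Field A=0, C=2: +0·20° lon, +2·10° lat → SW at lon -180°, lat -70°.
Square 2, 7: +2·2° lon, +7·1° lat → SW at lon -176°, lat -63°.
Subsquare a=0, b=1: +0·0.0833333° lon, +1·0.0416667° lat → SW at lon -176°, lat -62.9583°.
Extended square 6, 1: +6·0.00833333° lon, +1·0.00416667° lat → SW at lon -175.95°, lat -62.9542°.
latitude 62.95417° S, longitude 175.95000° W.

62.95417° S, 175.95000° W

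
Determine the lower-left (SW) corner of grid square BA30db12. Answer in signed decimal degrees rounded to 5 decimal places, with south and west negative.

Field B=1, A=0: +1·20° lon, +0·10° lat → SW at lon -160°, lat -90°.
Square 3, 0: +3·2° lon, +0·1° lat → SW at lon -154°, lat -90°.
Subsquare d=3, b=1: +3·0.0833333° lon, +1·0.0416667° lat → SW at lon -153.75°, lat -89.9583°.
Extended square 1, 2: +1·0.00833333° lon, +2·0.00416667° lat → SW at lon -153.742°, lat -89.95°.
latitude -89.95000, longitude -153.74167.

-89.95000, -153.74167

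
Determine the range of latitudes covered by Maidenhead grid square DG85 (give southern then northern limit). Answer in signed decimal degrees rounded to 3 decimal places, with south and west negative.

-25.000, -24.000

Field D=3, G=6: +3·20° lon, +6·10° lat → SW at lon -120°, lat -30°.
Square 8, 5: +8·2° lon, +5·1° lat → SW at lon -104°, lat -25°.
Cell spans 2° lon × 1° lat.
south -25.000, north -24.000.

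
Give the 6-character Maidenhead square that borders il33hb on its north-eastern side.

Longitude subsquare h = 7; +1 → 8 = i.
Latitude subsquare b = 1; +1 → 2 = c.

IL33ic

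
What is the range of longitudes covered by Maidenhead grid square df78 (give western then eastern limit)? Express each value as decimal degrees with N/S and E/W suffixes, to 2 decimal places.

106.00° W, 104.00° W

Field D=3, F=5: +3·20° lon, +5·10° lat → SW at lon -120°, lat -40°.
Square 7, 8: +7·2° lon, +8·1° lat → SW at lon -106°, lat -32°.
Cell spans 2° lon × 1° lat.
west 106.00° W, east 104.00° W.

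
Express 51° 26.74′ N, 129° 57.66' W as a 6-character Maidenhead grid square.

Offset from 180°W / 90°S: lon 50.0390°, lat 141.4457°.
Field: 50.0390/20 → 2 → C, 141.4457/10 → 14 → O; chars CO.
Square: 10.0390/2 → 5, 1.4457/1 → 1; chars 51.
Subsquare: 0.0390/0.0833333 → 0 → a, 0.4457/0.0416667 → 10 → k; chars ak.

CO51ak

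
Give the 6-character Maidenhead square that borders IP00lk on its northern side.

Latitude subsquare k = 10; +1 → 11 = l.
The longitude characters are unchanged.

IP00ll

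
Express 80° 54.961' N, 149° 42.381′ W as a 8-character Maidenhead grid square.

BR50dv59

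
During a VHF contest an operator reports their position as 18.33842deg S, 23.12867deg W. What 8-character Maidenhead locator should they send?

Add 180° to longitude and 90° to latitude: 156.87133, 71.66158.
Field (20°×10°, letters A–R): lon ⌊156.87133/20⌋ = 7 → H; lat ⌊71.66158/10⌋ = 7 → H.
Square (2°×1°, digits 0–9): lon ⌊16.87133/2⌋ = 8; lat ⌊1.66158/1⌋ = 1.
Subsquare (5′×2.5′, letters a–x): lon ⌊0.87133/0.0833333⌋ = 10 → k; lat ⌊0.66158/0.0416667⌋ = 15 → p.
Extended square (30″×15″, digits 0–9): lon ⌊0.03800/0.00833333⌋ = 4; lat ⌊0.03658/0.00416667⌋ = 8.

HH81kp48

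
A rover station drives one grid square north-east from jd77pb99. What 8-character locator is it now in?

JD77qc00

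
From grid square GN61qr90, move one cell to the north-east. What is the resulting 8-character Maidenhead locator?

GN61rr01

Longitude extended square 9; +1 → 10, wraps to 0, carry into subsquare.
Longitude subsquare q = 16; +1 → 17 = r.
Latitude extended square 0; +1 → 1.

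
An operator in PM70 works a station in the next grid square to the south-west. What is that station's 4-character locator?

PL69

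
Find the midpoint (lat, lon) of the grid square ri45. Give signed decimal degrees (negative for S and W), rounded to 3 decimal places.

-4.500, 169.000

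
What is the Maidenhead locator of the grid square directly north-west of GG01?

FG92

Longitude square 0; −1 → -1, wraps to 9, carry into field.
Longitude field G = 6; −1 → 5 = F.
Latitude square 1; +1 → 2.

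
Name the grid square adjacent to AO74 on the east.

AO84

Longitude square 7; +1 → 8.
The latitude characters are unchanged.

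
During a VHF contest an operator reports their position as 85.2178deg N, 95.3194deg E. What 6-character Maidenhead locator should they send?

Shift to the Maidenhead origin (180°W, 90°S): lon 275.3194, lat 175.2178.
Field (20°×10°, letters A–R): 275.3194/20 → 13 → N, 175.2178/10 → 17 → R; chars NR.
Square (2°×1°, digits 0–9): 15.3194/2 → 7, 5.2178/1 → 5; chars 75.
Subsquare (5′×2.5′, letters a–x): 1.3194/0.0833333 → 15 → p, 0.2178/0.0416667 → 5 → f; chars pf.

NR75pf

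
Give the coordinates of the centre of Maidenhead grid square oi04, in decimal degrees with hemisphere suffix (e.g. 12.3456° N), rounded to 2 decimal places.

5.50° S, 101.00° E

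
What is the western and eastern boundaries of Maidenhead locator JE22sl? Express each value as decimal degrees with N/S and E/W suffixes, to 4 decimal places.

5.5000° E, 5.5833° E

Field J=9, E=4: +9·20° lon, +4·10° lat → SW at lon 0°, lat -50°.
Square 2, 2: +2·2° lon, +2·1° lat → SW at lon 4°, lat -48°.
Subsquare s=18, l=11: +18·0.0833333° lon, +11·0.0416667° lat → SW at lon 5.5°, lat -47.5417°.
Cell spans 0.0833333° lon × 0.0416667° lat.
west 5.5000° E, east 5.5833° E.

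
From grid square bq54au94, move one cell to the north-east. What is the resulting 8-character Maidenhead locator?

BQ54bu05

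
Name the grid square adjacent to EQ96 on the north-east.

Longitude square 9; +1 → 10, wraps to 0, carry into field.
Longitude field E = 4; +1 → 5 = F.
Latitude square 6; +1 → 7.

FQ07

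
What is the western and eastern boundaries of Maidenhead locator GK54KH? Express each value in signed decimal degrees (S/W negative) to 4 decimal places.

-49.1667, -49.0833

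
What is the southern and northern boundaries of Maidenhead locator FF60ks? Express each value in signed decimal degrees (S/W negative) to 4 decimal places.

-39.2500, -39.2083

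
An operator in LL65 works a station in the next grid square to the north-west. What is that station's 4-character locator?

LL56

Longitude square 6; −1 → 5.
Latitude square 5; +1 → 6.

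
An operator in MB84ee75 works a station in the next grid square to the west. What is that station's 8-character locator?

MB84ee65

Longitude extended square 7; −1 → 6.
The latitude characters are unchanged.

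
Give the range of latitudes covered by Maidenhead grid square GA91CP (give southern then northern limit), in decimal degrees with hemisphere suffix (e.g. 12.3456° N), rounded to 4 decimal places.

88.3750° S, 88.3333° S

Field G=6, A=0: +6·20° lon, +0·10° lat → SW at lon -60°, lat -90°.
Square 9, 1: +9·2° lon, +1·1° lat → SW at lon -42°, lat -89°.
Subsquare c=2, p=15: +2·0.0833333° lon, +15·0.0416667° lat → SW at lon -41.8333°, lat -88.375°.
Cell spans 0.0833333° lon × 0.0416667° lat.
south 88.3750° S, north 88.3333° S.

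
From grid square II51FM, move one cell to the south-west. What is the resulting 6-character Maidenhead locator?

II51el

Longitude subsquare f = 5; −1 → 4 = e.
Latitude subsquare m = 12; −1 → 11 = l.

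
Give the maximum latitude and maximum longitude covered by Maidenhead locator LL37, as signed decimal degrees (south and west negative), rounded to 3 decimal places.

Field L=11, L=11: +11·20° lon, +11·10° lat → SW at lon 40°, lat 20°.
Square 3, 7: +3·2° lon, +7·1° lat → SW at lon 46°, lat 27°.
Cell spans 2° lon × 1° lat. NE corner is SW corner plus one full cell.
latitude 28.000, longitude 48.000.

28.000, 48.000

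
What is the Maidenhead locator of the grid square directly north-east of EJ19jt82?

Longitude extended square 8; +1 → 9.
Latitude extended square 2; +1 → 3.

EJ19jt93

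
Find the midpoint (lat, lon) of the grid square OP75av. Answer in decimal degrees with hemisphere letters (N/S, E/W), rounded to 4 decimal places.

65.8958° N, 114.0417° E

Field O=14, P=15: +14·20° lon, +15·10° lat → SW at lon 100°, lat 60°.
Square 7, 5: +7·2° lon, +5·1° lat → SW at lon 114°, lat 65°.
Subsquare a=0, v=21: +0·0.0833333° lon, +21·0.0416667° lat → SW at lon 114°, lat 65.875°.
Cell spans 0.0833333° lon × 0.0416667° lat. Centre is SW corner plus half of each.
latitude 65.8958° N, longitude 114.0417° E.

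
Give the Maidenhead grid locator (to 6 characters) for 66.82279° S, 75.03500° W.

Add 180° to longitude and 90° to latitude: 104.9650, 23.1772.
Field (20°×10°, letters A–R): 104.9650/20 → 5 → F, 23.1772/10 → 2 → C; chars FC.
Square (2°×1°, digits 0–9): 4.9650/2 → 2, 3.1772/1 → 3; chars 23.
Subsquare (5′×2.5′, letters a–x): 0.9650/0.0833333 → 11 → l, 0.1772/0.0416667 → 4 → e; chars le.

FC23le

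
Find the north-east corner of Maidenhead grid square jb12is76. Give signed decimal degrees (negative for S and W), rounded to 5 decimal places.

-77.22083, 2.73333

Field J=9, B=1: +9·20° lon, +1·10° lat → SW at lon 0°, lat -80°.
Square 1, 2: +1·2° lon, +2·1° lat → SW at lon 2°, lat -78°.
Subsquare i=8, s=18: +8·0.0833333° lon, +18·0.0416667° lat → SW at lon 2.66667°, lat -77.25°.
Extended square 7, 6: +7·0.00833333° lon, +6·0.00416667° lat → SW at lon 2.725°, lat -77.225°.
Cell spans 0.00833333° lon × 0.00416667° lat. NE corner is SW corner plus one full cell.
latitude -77.22083, longitude 2.73333.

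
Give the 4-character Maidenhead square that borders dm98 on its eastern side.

EM08

Longitude square 9; +1 → 10, wraps to 0, carry into field.
Longitude field D = 3; +1 → 4 = E.
The latitude characters are unchanged.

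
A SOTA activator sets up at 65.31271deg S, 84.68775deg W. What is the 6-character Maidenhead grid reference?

EC74pq

Add 180° to longitude and 90° to latitude: 95.3123, 24.6873.
Field: lon ⌊95.3123/20⌋ = 4 → E; lat ⌊24.6873/10⌋ = 2 → C.
Square: lon ⌊15.3123/2⌋ = 7; lat ⌊4.6873/1⌋ = 4.
Subsquare: lon ⌊1.3123/0.0833333⌋ = 15 → p; lat ⌊0.6873/0.0416667⌋ = 16 → q.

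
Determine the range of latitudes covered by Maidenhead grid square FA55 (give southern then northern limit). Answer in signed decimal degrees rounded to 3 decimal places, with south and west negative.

-85.000, -84.000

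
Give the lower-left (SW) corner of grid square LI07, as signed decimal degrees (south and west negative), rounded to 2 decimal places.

-3.00, 40.00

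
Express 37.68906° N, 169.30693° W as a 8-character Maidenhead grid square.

Shift to the Maidenhead origin (180°W, 90°S): lon 10.69307, lat 127.68906.
Field: 10.69307/20 → 0 → A, 127.68906/10 → 12 → M; chars AM.
Square: 10.69307/2 → 5, 7.68906/1 → 7; chars 57.
Subsquare: 0.69307/0.0833333 → 8 → i, 0.68906/0.0416667 → 16 → q; chars iq.
Extended square: 0.02640/0.00833333 → 3, 0.02239/0.00416667 → 5; chars 35.

AM57iq35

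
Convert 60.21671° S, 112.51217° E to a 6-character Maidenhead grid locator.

OC69gs

Shift to the Maidenhead origin (180°W, 90°S): lon 292.5122, lat 29.7833.
Field: 292.5122/20 → 14 → O, 29.7833/10 → 2 → C; chars OC.
Square: 12.5122/2 → 6, 9.7833/1 → 9; chars 69.
Subsquare: 0.5122/0.0833333 → 6 → g, 0.7833/0.0416667 → 18 → s; chars gs.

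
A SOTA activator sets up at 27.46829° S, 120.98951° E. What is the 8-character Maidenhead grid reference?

PG02lm87

Offset from 180°W / 90°S: lon 300.98951°, lat 62.53171°.
Field (20°×10°, letters A–R): lon ⌊300.98951/20⌋ = 15 → P; lat ⌊62.53171/10⌋ = 6 → G.
Square (2°×1°, digits 0–9): lon ⌊0.98951/2⌋ = 0; lat ⌊2.53171/1⌋ = 2.
Subsquare (5′×2.5′, letters a–x): lon ⌊0.98951/0.0833333⌋ = 11 → l; lat ⌊0.53171/0.0416667⌋ = 12 → m.
Extended square (30″×15″, digits 0–9): lon ⌊0.07284/0.00833333⌋ = 8; lat ⌊0.03171/0.00416667⌋ = 7.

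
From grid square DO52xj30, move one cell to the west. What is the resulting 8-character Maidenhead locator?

Longitude extended square 3; −1 → 2.
The latitude characters are unchanged.

DO52xj20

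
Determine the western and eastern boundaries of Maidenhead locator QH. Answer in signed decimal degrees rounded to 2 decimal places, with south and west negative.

140.00, 160.00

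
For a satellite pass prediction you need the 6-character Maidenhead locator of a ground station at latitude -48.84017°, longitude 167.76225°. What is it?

Add 180° to longitude and 90° to latitude: 347.7622, 41.1598.
Field: lon ⌊347.7622/20⌋ = 17 → R; lat ⌊41.1598/10⌋ = 4 → E.
Square: lon ⌊7.7622/2⌋ = 3; lat ⌊1.1598/1⌋ = 1.
Subsquare: lon ⌊1.7622/0.0833333⌋ = 21 → v; lat ⌊0.1598/0.0416667⌋ = 3 → d.

RE31vd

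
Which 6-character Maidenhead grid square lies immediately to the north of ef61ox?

Latitude subsquare x = 23; +1 → 24, wraps to 0 = a, carry into square.
Latitude square 1; +1 → 2.
The longitude characters are unchanged.

EF62oa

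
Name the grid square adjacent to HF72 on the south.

HF71

Latitude square 2; −1 → 1.
The longitude characters are unchanged.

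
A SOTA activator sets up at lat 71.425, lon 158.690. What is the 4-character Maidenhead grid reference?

Add 180° to longitude and 90° to latitude: 338.69, 161.43.
Field: 338.69/20 → 16 → Q, 161.43/10 → 16 → Q; chars QQ.
Square: 18.69/2 → 9, 1.43/1 → 1; chars 91.

QQ91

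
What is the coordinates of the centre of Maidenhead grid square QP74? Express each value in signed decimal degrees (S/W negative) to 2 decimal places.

64.50, 155.00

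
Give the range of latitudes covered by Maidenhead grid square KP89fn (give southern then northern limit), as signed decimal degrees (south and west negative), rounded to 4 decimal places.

69.5417, 69.5833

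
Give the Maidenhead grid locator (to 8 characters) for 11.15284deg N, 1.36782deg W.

Add 180° to longitude and 90° to latitude: 178.63218, 101.15284.
Field: lon ⌊178.63218/20⌋ = 8 → I; lat ⌊101.15284/10⌋ = 10 → K.
Square: lon ⌊18.63218/2⌋ = 9; lat ⌊1.15284/1⌋ = 1.
Subsquare: lon ⌊0.63218/0.0833333⌋ = 7 → h; lat ⌊0.15284/0.0416667⌋ = 3 → d.
Extended square: lon ⌊0.04885/0.00833333⌋ = 5; lat ⌊0.02784/0.00416667⌋ = 6.

IK91hd56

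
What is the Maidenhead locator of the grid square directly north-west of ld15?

Longitude square 1; −1 → 0.
Latitude square 5; +1 → 6.

LD06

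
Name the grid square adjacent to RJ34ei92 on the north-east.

RJ34fi03

Longitude extended square 9; +1 → 10, wraps to 0, carry into subsquare.
Longitude subsquare e = 4; +1 → 5 = f.
Latitude extended square 2; +1 → 3.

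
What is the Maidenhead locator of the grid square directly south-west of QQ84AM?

QQ74xl

Longitude subsquare a = 0; −1 → -1, wraps to 23 = x, carry into square.
Longitude square 8; −1 → 7.
Latitude subsquare m = 12; −1 → 11 = l.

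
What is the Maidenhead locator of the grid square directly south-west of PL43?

PL32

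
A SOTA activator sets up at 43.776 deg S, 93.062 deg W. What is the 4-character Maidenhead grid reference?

EE36

Shift to the Maidenhead origin (180°W, 90°S): lon 86.94, lat 46.22.
Field: lon ⌊86.94/20⌋ = 4 → E; lat ⌊46.22/10⌋ = 4 → E.
Square: lon ⌊6.94/2⌋ = 3; lat ⌊6.22/1⌋ = 6.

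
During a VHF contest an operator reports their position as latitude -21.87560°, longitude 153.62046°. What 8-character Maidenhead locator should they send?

QG68tc49

Shift to the Maidenhead origin (180°W, 90°S): lon 333.62046, lat 68.12440.
Field: lon ⌊333.62046/20⌋ = 16 → Q; lat ⌊68.12440/10⌋ = 6 → G.
Square: lon ⌊13.62046/2⌋ = 6; lat ⌊8.12440/1⌋ = 8.
Subsquare: lon ⌊1.62046/0.0833333⌋ = 19 → t; lat ⌊0.12440/0.0416667⌋ = 2 → c.
Extended square: lon ⌊0.03713/0.00833333⌋ = 4; lat ⌊0.04107/0.00416667⌋ = 9.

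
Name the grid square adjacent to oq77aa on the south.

Latitude subsquare a = 0; −1 → -1, wraps to 23 = x, carry into square.
Latitude square 7; −1 → 6.
The longitude characters are unchanged.

OQ76ax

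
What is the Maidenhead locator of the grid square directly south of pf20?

PE29

Latitude square 0; −1 → -1, wraps to 9, carry into field.
Latitude field F = 5; −1 → 4 = E.
The longitude characters are unchanged.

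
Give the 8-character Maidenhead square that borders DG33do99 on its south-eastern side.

Longitude extended square 9; +1 → 10, wraps to 0, carry into subsquare.
Longitude subsquare d = 3; +1 → 4 = e.
Latitude extended square 9; −1 → 8.

DG33eo08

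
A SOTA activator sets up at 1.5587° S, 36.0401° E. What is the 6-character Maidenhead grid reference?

Shift to the Maidenhead origin (180°W, 90°S): lon 216.0401, lat 88.4413.
Field: lon ⌊216.0401/20⌋ = 10 → K; lat ⌊88.4413/10⌋ = 8 → I.
Square: lon ⌊16.0401/2⌋ = 8; lat ⌊8.4413/1⌋ = 8.
Subsquare: lon ⌊0.0401/0.0833333⌋ = 0 → a; lat ⌊0.4413/0.0416667⌋ = 10 → k.

KI88ak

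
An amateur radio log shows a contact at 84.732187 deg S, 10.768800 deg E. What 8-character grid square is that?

JA55jg24

Offset from 180°W / 90°S: lon 190.76880°, lat 5.26781°.
Field: 190.76880/20 → 9 → J, 5.26781/10 → 0 → A; chars JA.
Square: 10.76880/2 → 5, 5.26781/1 → 5; chars 55.
Subsquare: 0.76880/0.0833333 → 9 → j, 0.26781/0.0416667 → 6 → g; chars jg.
Extended square: 0.01880/0.00833333 → 2, 0.01781/0.00416667 → 4; chars 24.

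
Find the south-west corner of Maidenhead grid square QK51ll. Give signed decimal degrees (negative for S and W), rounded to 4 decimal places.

Field Q=16, K=10: +16·20° lon, +10·10° lat → SW at lon 140°, lat 10°.
Square 5, 1: +5·2° lon, +1·1° lat → SW at lon 150°, lat 11°.
Subsquare l=11, l=11: +11·0.0833333° lon, +11·0.0416667° lat → SW at lon 150.917°, lat 11.4583°.
latitude 11.4583, longitude 150.9167.

11.4583, 150.9167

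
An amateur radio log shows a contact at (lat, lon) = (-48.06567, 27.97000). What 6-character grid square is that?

Shift to the Maidenhead origin (180°W, 90°S): lon 207.9700, lat 41.9343.
Field (20°×10°, letters A–R): 207.9700/20 → 10 → K, 41.9343/10 → 4 → E; chars KE.
Square (2°×1°, digits 0–9): 7.9700/2 → 3, 1.9343/1 → 1; chars 31.
Subsquare (5′×2.5′, letters a–x): 1.9700/0.0833333 → 23 → x, 0.9343/0.0416667 → 22 → w; chars xw.

KE31xw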